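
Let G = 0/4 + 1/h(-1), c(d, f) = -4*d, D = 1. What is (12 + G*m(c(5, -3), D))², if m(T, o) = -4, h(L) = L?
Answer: 256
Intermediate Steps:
G = -1 (G = 0/4 + 1/(-1) = 0*(¼) + 1*(-1) = 0 - 1 = -1)
(12 + G*m(c(5, -3), D))² = (12 - 1*(-4))² = (12 + 4)² = 16² = 256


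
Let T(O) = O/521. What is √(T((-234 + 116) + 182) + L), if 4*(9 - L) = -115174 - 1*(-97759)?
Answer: √4737050267/1042 ≈ 66.052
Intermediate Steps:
T(O) = O/521 (T(O) = O*(1/521) = O/521)
L = 17451/4 (L = 9 - (-115174 - 1*(-97759))/4 = 9 - (-115174 + 97759)/4 = 9 - ¼*(-17415) = 9 + 17415/4 = 17451/4 ≈ 4362.8)
√(T((-234 + 116) + 182) + L) = √(((-234 + 116) + 182)/521 + 17451/4) = √((-118 + 182)/521 + 17451/4) = √((1/521)*64 + 17451/4) = √(64/521 + 17451/4) = √(9092227/2084) = √4737050267/1042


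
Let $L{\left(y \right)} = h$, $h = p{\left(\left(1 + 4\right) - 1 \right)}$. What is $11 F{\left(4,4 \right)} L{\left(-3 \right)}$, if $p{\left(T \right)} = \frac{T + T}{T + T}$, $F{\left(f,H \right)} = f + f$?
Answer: $88$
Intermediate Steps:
$F{\left(f,H \right)} = 2 f$
$p{\left(T \right)} = 1$ ($p{\left(T \right)} = \frac{2 T}{2 T} = 2 T \frac{1}{2 T} = 1$)
$h = 1$
$L{\left(y \right)} = 1$
$11 F{\left(4,4 \right)} L{\left(-3 \right)} = 11 \cdot 2 \cdot 4 \cdot 1 = 11 \cdot 8 \cdot 1 = 88 \cdot 1 = 88$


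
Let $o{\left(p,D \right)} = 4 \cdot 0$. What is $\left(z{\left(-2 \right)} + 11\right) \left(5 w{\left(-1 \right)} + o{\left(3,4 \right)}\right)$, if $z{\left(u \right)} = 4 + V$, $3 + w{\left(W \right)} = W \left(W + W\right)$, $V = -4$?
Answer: $-55$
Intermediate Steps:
$w{\left(W \right)} = -3 + 2 W^{2}$ ($w{\left(W \right)} = -3 + W \left(W + W\right) = -3 + W 2 W = -3 + 2 W^{2}$)
$o{\left(p,D \right)} = 0$
$z{\left(u \right)} = 0$ ($z{\left(u \right)} = 4 - 4 = 0$)
$\left(z{\left(-2 \right)} + 11\right) \left(5 w{\left(-1 \right)} + o{\left(3,4 \right)}\right) = \left(0 + 11\right) \left(5 \left(-3 + 2 \left(-1\right)^{2}\right) + 0\right) = 11 \left(5 \left(-3 + 2 \cdot 1\right) + 0\right) = 11 \left(5 \left(-3 + 2\right) + 0\right) = 11 \left(5 \left(-1\right) + 0\right) = 11 \left(-5 + 0\right) = 11 \left(-5\right) = -55$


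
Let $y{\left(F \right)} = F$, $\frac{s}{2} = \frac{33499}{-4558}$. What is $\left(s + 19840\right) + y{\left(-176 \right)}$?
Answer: $\frac{44780757}{2279} \approx 19649.0$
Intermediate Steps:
$s = - \frac{33499}{2279}$ ($s = 2 \frac{33499}{-4558} = 2 \cdot 33499 \left(- \frac{1}{4558}\right) = 2 \left(- \frac{33499}{4558}\right) = - \frac{33499}{2279} \approx -14.699$)
$\left(s + 19840\right) + y{\left(-176 \right)} = \left(- \frac{33499}{2279} + 19840\right) - 176 = \frac{45181861}{2279} - 176 = \frac{44780757}{2279}$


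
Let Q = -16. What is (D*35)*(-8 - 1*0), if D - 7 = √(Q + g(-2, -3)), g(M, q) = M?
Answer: -1960 - 840*I*√2 ≈ -1960.0 - 1187.9*I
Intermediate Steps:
D = 7 + 3*I*√2 (D = 7 + √(-16 - 2) = 7 + √(-18) = 7 + 3*I*√2 ≈ 7.0 + 4.2426*I)
(D*35)*(-8 - 1*0) = ((7 + 3*I*√2)*35)*(-8 - 1*0) = (245 + 105*I*√2)*(-8 + 0) = (245 + 105*I*√2)*(-8) = -1960 - 840*I*√2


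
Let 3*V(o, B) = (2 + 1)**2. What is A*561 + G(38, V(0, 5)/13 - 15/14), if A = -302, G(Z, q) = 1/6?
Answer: -1016531/6 ≈ -1.6942e+5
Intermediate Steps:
V(o, B) = 3 (V(o, B) = (2 + 1)**2/3 = (1/3)*3**2 = (1/3)*9 = 3)
G(Z, q) = 1/6
A*561 + G(38, V(0, 5)/13 - 15/14) = -302*561 + 1/6 = -169422 + 1/6 = -1016531/6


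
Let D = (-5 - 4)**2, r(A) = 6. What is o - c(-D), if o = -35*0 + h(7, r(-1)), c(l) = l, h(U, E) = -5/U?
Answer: 562/7 ≈ 80.286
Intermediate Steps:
D = 81 (D = (-9)**2 = 81)
o = -5/7 (o = -35*0 - 5/7 = 0 - 5*1/7 = 0 - 5/7 = -5/7 ≈ -0.71429)
o - c(-D) = -5/7 - (-1)*81 = -5/7 - 1*(-81) = -5/7 + 81 = 562/7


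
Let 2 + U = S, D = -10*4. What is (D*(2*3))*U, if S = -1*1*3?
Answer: 1200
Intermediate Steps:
D = -40
S = -3 (S = -1*3 = -3)
U = -5 (U = -2 - 3 = -5)
(D*(2*3))*U = -80*3*(-5) = -40*6*(-5) = -240*(-5) = 1200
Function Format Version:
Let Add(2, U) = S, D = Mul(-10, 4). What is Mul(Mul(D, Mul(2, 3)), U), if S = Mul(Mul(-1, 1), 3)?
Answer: 1200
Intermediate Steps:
D = -40
S = -3 (S = Mul(-1, 3) = -3)
U = -5 (U = Add(-2, -3) = -5)
Mul(Mul(D, Mul(2, 3)), U) = Mul(Mul(-40, Mul(2, 3)), -5) = Mul(Mul(-40, 6), -5) = Mul(-240, -5) = 1200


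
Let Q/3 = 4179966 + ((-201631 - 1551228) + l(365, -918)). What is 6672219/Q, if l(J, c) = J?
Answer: 2224073/2427472 ≈ 0.91621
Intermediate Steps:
Q = 7282416 (Q = 3*(4179966 + ((-201631 - 1551228) + 365)) = 3*(4179966 + (-1752859 + 365)) = 3*(4179966 - 1752494) = 3*2427472 = 7282416)
6672219/Q = 6672219/7282416 = 6672219*(1/7282416) = 2224073/2427472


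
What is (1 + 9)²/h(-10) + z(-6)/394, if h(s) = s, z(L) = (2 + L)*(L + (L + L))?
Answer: -1934/197 ≈ -9.8173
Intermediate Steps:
z(L) = 3*L*(2 + L) (z(L) = (2 + L)*(L + 2*L) = (2 + L)*(3*L) = 3*L*(2 + L))
(1 + 9)²/h(-10) + z(-6)/394 = (1 + 9)²/(-10) + (3*(-6)*(2 - 6))/394 = 10²*(-⅒) + (3*(-6)*(-4))*(1/394) = 100*(-⅒) + 72*(1/394) = -10 + 36/197 = -1934/197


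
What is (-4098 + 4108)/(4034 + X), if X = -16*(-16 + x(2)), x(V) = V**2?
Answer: 5/2113 ≈ 0.0023663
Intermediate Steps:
X = 192 (X = -16*(-16 + 2**2) = -16*(-16 + 4) = -16*(-12) = 192)
(-4098 + 4108)/(4034 + X) = (-4098 + 4108)/(4034 + 192) = 10/4226 = 10*(1/4226) = 5/2113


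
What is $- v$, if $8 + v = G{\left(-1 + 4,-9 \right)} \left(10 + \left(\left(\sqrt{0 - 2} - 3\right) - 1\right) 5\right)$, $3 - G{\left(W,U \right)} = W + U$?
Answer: $98 - 45 i \sqrt{2} \approx 98.0 - 63.64 i$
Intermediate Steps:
$G{\left(W,U \right)} = 3 - U - W$ ($G{\left(W,U \right)} = 3 - \left(W + U\right) = 3 - \left(U + W\right) = 3 - U - W$)
$v = -98 + 45 i \sqrt{2}$ ($v = -8 + \left(3 - -9 - \left(-1 + 4\right)\right) \left(10 + \left(\left(\sqrt{0 - 2} - 3\right) - 1\right) 5\right) = -8 + \left(3 + 9 - 3\right) \left(10 + \left(\left(\sqrt{-2} - 3\right) - 1\right) 5\right) = -8 + \left(3 + 9 - 3\right) \left(10 + \left(\left(i \sqrt{2} - 3\right) - 1\right) 5\right) = -8 + 9 \left(10 + \left(\left(-3 + i \sqrt{2}\right) - 1\right) 5\right) = -8 + 9 \left(10 + \left(-4 + i \sqrt{2}\right) 5\right) = -8 + 9 \left(10 - \left(20 - 5 i \sqrt{2}\right)\right) = -8 + 9 \left(-10 + 5 i \sqrt{2}\right) = -8 - \left(90 - 45 i \sqrt{2}\right) = -98 + 45 i \sqrt{2} \approx -98.0 + 63.64 i$)
$- v = - (-98 + 45 i \sqrt{2}) = 98 - 45 i \sqrt{2}$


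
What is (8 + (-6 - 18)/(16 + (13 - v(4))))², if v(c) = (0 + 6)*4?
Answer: 256/25 ≈ 10.240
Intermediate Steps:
v(c) = 24 (v(c) = 6*4 = 24)
(8 + (-6 - 18)/(16 + (13 - v(4))))² = (8 + (-6 - 18)/(16 + (13 - 1*24)))² = (8 - 24/(16 + (13 - 24)))² = (8 - 24/(16 - 11))² = (8 - 24/5)² = (16/5)² = 256/25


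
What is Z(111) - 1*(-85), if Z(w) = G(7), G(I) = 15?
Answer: 100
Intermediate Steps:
Z(w) = 15
Z(111) - 1*(-85) = 15 - 1*(-85) = 15 + 85 = 100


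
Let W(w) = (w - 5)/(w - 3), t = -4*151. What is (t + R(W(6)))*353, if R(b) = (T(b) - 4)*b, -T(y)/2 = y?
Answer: -1923850/9 ≈ -2.1376e+5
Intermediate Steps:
t = -604
W(w) = (-5 + w)/(-3 + w)
T(y) = -2*y
R(b) = b*(-4 - 2*b) (R(b) = (-2*b - 4)*b = (-4 - 2*b)*b = b*(-4 - 2*b))
(t + R(W(6)))*353 = (-604 - 2*(-5 + 6)/(-3 + 6)*(2 + (-5 + 6)/(-3 + 6)))*353 = (-604 - 2*1/3*(2 + 1/3))*353 = (-604 - 2*(⅓)*1*(2 + (⅓)*1))*353 = (-604 - 2*⅓*(2 + ⅓))*353 = (-604 - 2*⅓*7/3)*353 = (-604 - 14/9)*353 = -5450/9*353 = -1923850/9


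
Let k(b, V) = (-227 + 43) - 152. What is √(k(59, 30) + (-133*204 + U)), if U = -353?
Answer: I*√27821 ≈ 166.8*I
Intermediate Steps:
k(b, V) = -336 (k(b, V) = -184 - 152 = -336)
√(k(59, 30) + (-133*204 + U)) = √(-336 + (-133*204 - 353)) = √(-336 + (-27132 - 353)) = √(-336 - 27485) = √(-27821) = I*√27821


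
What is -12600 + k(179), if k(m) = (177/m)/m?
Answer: -403716423/32041 ≈ -12600.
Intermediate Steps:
k(m) = 177/m²
-12600 + k(179) = -12600 + 177/179² = -12600 + 177*(1/32041) = -12600 + 177/32041 = -403716423/32041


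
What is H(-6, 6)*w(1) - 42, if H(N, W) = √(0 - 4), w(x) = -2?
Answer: -42 - 4*I ≈ -42.0 - 4.0*I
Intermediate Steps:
H(N, W) = 2*I (H(N, W) = √(-4) = 2*I)
H(-6, 6)*w(1) - 42 = (2*I)*(-2) - 42 = -4*I - 42 = -42 - 4*I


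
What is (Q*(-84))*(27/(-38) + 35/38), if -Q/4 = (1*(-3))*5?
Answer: -20160/19 ≈ -1061.1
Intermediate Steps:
Q = 60 (Q = -4*1*(-3)*5 = -(-12)*5 = -4*(-15) = 60)
(Q*(-84))*(27/(-38) + 35/38) = (60*(-84))*(27/(-38) + 35/38) = -5040*(27*(-1/38) + 35*(1/38)) = -5040*(-27/38 + 35/38) = -5040*4/19 = -20160/19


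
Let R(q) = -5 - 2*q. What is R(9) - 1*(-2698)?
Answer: 2675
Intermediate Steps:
R(9) - 1*(-2698) = (-5 - 2*9) - 1*(-2698) = (-5 - 18) + 2698 = -23 + 2698 = 2675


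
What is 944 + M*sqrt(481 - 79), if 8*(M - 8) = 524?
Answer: 944 + 147*sqrt(402)/2 ≈ 2417.7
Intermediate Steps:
M = 147/2 (M = 8 + (1/8)*524 = 8 + 131/2 = 147/2 ≈ 73.500)
944 + M*sqrt(481 - 79) = 944 + 147*sqrt(481 - 79)/2 = 944 + 147*sqrt(402)/2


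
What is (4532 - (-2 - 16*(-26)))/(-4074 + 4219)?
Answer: 142/5 ≈ 28.400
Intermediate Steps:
(4532 - (-2 - 16*(-26)))/(-4074 + 4219) = (4532 - (-2 + 416))/145 = (4532 - 1*414)*(1/145) = (4532 - 414)*(1/145) = 4118*(1/145) = 142/5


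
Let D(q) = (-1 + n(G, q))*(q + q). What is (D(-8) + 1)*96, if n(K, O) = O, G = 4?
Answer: 13920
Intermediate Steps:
D(q) = 2*q*(-1 + q) (D(q) = (-1 + q)*(q + q) = (-1 + q)*(2*q) = 2*q*(-1 + q))
(D(-8) + 1)*96 = (2*(-8)*(-1 - 8) + 1)*96 = (2*(-8)*(-9) + 1)*96 = (144 + 1)*96 = 145*96 = 13920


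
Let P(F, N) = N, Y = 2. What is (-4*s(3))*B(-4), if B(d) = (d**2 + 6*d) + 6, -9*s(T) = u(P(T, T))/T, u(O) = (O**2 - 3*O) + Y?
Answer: -16/27 ≈ -0.59259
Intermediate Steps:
u(O) = 2 + O**2 - 3*O (u(O) = (O**2 - 3*O) + 2 = 2 + O**2 - 3*O)
s(T) = -(2 + T**2 - 3*T)/(9*T)
B(d) = 6 + d**2 + 6*d
(-4*s(3))*B(-4) = (-4*(-2 - 1*3**2 + 3*3)/(9*3))*(6 + (-4)**2 + 6*(-4)) = (-4*(-2 - 1*9 + 9)/(9*3))*(6 + 16 - 24) = -4*(-2 - 9 + 9)/(9*3)*(-2) = -4*(-2)/(9*3)*(-2) = -4*(-2/27)*(-2) = (8/27)*(-2) = -16/27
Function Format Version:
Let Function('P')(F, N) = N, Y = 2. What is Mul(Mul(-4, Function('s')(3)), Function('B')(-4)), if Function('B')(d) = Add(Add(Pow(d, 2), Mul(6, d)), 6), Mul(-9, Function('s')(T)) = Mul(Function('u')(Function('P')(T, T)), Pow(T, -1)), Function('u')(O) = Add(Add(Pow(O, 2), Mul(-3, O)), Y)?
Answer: Rational(-16, 27) ≈ -0.59259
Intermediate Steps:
Function('u')(O) = Add(2, Pow(O, 2), Mul(-3, O)) (Function('u')(O) = Add(Add(Pow(O, 2), Mul(-3, O)), 2) = Add(2, Pow(O, 2), Mul(-3, O)))
Function('s')(T) = Mul(Rational(-1, 9), Pow(T, -1), Add(2, Pow(T, 2), Mul(-3, T))) (Function('s')(T) = Mul(Rational(-1, 9), Mul(Add(2, Pow(T, 2), Mul(-3, T)), Pow(T, -1))) = Mul(Rational(-1, 9), Mul(Pow(T, -1), Add(2, Pow(T, 2), Mul(-3, T)))) = Mul(Rational(-1, 9), Pow(T, -1), Add(2, Pow(T, 2), Mul(-3, T))))
Function('B')(d) = Add(6, Pow(d, 2), Mul(6, d))
Mul(Mul(-4, Function('s')(3)), Function('B')(-4)) = Mul(Mul(-4, Mul(Rational(1, 9), Pow(3, -1), Add(-2, Mul(-1, Pow(3, 2)), Mul(3, 3)))), Add(6, Pow(-4, 2), Mul(6, -4))) = Mul(Mul(-4, Mul(Rational(1, 9), Rational(1, 3), Add(-2, Mul(-1, 9), 9))), Add(6, 16, -24)) = Mul(Mul(-4, Mul(Rational(1, 9), Rational(1, 3), Add(-2, -9, 9))), -2) = Mul(Mul(-4, Mul(Rational(1, 9), Rational(1, 3), -2)), -2) = Mul(Mul(-4, Rational(-2, 27)), -2) = Mul(Rational(8, 27), -2) = Rational(-16, 27)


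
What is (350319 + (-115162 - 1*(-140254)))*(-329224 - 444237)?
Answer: -290365767471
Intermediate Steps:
(350319 + (-115162 - 1*(-140254)))*(-329224 - 444237) = (350319 + (-115162 + 140254))*(-773461) = (350319 + 25092)*(-773461) = 375411*(-773461) = -290365767471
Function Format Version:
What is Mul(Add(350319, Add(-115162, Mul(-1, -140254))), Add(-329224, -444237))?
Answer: -290365767471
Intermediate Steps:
Mul(Add(350319, Add(-115162, Mul(-1, -140254))), Add(-329224, -444237)) = Mul(Add(350319, Add(-115162, 140254)), -773461) = Mul(Add(350319, 25092), -773461) = Mul(375411, -773461) = -290365767471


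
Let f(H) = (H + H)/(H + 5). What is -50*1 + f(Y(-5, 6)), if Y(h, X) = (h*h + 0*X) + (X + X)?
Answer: -1013/21 ≈ -48.238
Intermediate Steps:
Y(h, X) = h² + 2*X (Y(h, X) = (h² + 0) + 2*X = h² + 2*X)
f(H) = 2*H/(5 + H) (f(H) = (2*H)/(5 + H) = 2*H/(5 + H))
-50*1 + f(Y(-5, 6)) = -50*1 + 2*((-5)² + 2*6)/(5 + ((-5)² + 2*6)) = -50 + 2*(25 + 12)/(5 + (25 + 12)) = -50 + 2*37/(5 + 37) = -50 + 2*37/42 = -50 + 2*37*(1/42) = -50 + 37/21 = -1013/21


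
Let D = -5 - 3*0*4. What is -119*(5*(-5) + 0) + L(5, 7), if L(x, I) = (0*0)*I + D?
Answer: 2970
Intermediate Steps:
D = -5 (D = -5 + 0*4 = -5 + 0 = -5)
L(x, I) = -5 (L(x, I) = (0*0)*I - 5 = 0*I - 5 = 0 - 5 = -5)
-119*(5*(-5) + 0) + L(5, 7) = -119*(5*(-5) + 0) - 5 = -119*(-25 + 0) - 5 = -119*(-25) - 5 = 2975 - 5 = 2970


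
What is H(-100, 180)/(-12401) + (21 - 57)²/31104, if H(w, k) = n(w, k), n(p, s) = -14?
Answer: 12737/297624 ≈ 0.042796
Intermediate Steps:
H(w, k) = -14
H(-100, 180)/(-12401) + (21 - 57)²/31104 = -14/(-12401) + (21 - 57)²/31104 = -14*(-1/12401) + (-36)²*(1/31104) = 14/12401 + 1296*(1/31104) = 14/12401 + 1/24 = 12737/297624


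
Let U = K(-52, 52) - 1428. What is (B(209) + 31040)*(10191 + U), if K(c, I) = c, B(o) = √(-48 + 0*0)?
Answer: 270389440 + 34844*I*√3 ≈ 2.7039e+8 + 60352.0*I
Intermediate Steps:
B(o) = 4*I*√3 (B(o) = √(-48 + 0) = √(-48) = 4*I*√3)
U = -1480 (U = -52 - 1428 = -1480)
(B(209) + 31040)*(10191 + U) = (4*I*√3 + 31040)*(10191 - 1480) = (31040 + 4*I*√3)*8711 = 270389440 + 34844*I*√3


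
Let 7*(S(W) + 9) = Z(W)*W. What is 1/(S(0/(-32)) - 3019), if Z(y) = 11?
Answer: -1/3028 ≈ -0.00033025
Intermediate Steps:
S(W) = -9 + 11*W/7 (S(W) = -9 + (11*W)/7 = -9 + 11*W/7)
1/(S(0/(-32)) - 3019) = 1/((-9 + 11*(0/(-32))/7) - 3019) = 1/((-9 + 11*(0*(-1/32))/7) - 3019) = 1/((-9 + (11/7)*0) - 3019) = 1/((-9 + 0) - 3019) = 1/(-9 - 3019) = 1/(-3028) = -1/3028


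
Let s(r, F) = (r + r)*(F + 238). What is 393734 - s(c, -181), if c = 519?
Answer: 334568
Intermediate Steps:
s(r, F) = 2*r*(238 + F) (s(r, F) = (2*r)*(238 + F) = 2*r*(238 + F))
393734 - s(c, -181) = 393734 - 2*519*(238 - 181) = 393734 - 2*519*57 = 393734 - 1*59166 = 393734 - 59166 = 334568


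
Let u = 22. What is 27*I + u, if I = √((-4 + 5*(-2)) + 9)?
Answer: 22 + 27*I*√5 ≈ 22.0 + 60.374*I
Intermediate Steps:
I = I*√5 (I = √((-4 - 10) + 9) = √(-14 + 9) = √(-5) = I*√5 ≈ 2.2361*I)
27*I + u = 27*(I*√5) + 22 = 27*I*√5 + 22 = 22 + 27*I*√5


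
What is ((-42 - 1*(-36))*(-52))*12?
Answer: 3744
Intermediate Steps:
((-42 - 1*(-36))*(-52))*12 = ((-42 + 36)*(-52))*12 = -6*(-52)*12 = 312*12 = 3744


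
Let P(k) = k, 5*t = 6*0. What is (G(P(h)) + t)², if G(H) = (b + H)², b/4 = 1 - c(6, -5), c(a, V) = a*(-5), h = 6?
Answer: 285610000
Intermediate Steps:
c(a, V) = -5*a
t = 0 (t = (6*0)/5 = (⅕)*0 = 0)
b = 124 (b = 4*(1 - (-5)*6) = 4*(1 - 1*(-30)) = 4*(1 + 30) = 4*31 = 124)
G(H) = (124 + H)²
(G(P(h)) + t)² = ((124 + 6)² + 0)² = (130² + 0)² = (16900 + 0)² = 16900² = 285610000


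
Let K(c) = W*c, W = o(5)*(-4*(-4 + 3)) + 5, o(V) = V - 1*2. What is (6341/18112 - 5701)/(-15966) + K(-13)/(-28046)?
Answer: 1479831117149/4055117740416 ≈ 0.36493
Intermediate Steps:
o(V) = -2 + V (o(V) = V - 2 = -2 + V)
W = 17 (W = (-2 + 5)*(-4*(-4 + 3)) + 5 = 3*(-4*(-1)) + 5 = 3*4 + 5 = 12 + 5 = 17)
K(c) = 17*c
(6341/18112 - 5701)/(-15966) + K(-13)/(-28046) = (6341/18112 - 5701)/(-15966) + (17*(-13))/(-28046) = (6341*(1/18112) - 5701)*(-1/15966) - 221*(-1/28046) = (6341/18112 - 5701)*(-1/15966) + 221/28046 = -103250171/18112*(-1/15966) + 221/28046 = 103250171/289176192 + 221/28046 = 1479831117149/4055117740416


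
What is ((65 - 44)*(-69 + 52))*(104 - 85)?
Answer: -6783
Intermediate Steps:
((65 - 44)*(-69 + 52))*(104 - 85) = (21*(-17))*19 = -357*19 = -6783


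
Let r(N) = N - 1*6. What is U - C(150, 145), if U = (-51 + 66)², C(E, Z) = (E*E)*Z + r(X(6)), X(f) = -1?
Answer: -3262268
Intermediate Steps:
r(N) = -6 + N (r(N) = N - 6 = -6 + N)
C(E, Z) = -7 + Z*E² (C(E, Z) = (E*E)*Z + (-6 - 1) = E²*Z - 7 = Z*E² - 7 = -7 + Z*E²)
U = 225 (U = 15² = 225)
U - C(150, 145) = 225 - (-7 + 145*150²) = 225 - (-7 + 145*22500) = 225 - (-7 + 3262500) = 225 - 1*3262493 = 225 - 3262493 = -3262268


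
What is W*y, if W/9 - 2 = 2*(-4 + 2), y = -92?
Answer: 1656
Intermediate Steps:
W = -18 (W = 18 + 9*(2*(-4 + 2)) = 18 + 9*(2*(-2)) = 18 + 9*(-4) = 18 - 36 = -18)
W*y = -18*(-92) = 1656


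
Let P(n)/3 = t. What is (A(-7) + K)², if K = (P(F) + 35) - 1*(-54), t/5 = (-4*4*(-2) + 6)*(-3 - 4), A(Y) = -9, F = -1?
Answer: 15288100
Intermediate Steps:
t = -1330 (t = 5*((-4*4*(-2) + 6)*(-3 - 4)) = 5*((-16*(-2) + 6)*(-7)) = 5*((32 + 6)*(-7)) = 5*(38*(-7)) = 5*(-266) = -1330)
P(n) = -3990 (P(n) = 3*(-1330) = -3990)
K = -3901 (K = (-3990 + 35) - 1*(-54) = -3955 + 54 = -3901)
(A(-7) + K)² = (-9 - 3901)² = (-3910)² = 15288100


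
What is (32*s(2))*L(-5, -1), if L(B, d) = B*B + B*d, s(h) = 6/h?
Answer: 2880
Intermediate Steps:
L(B, d) = B² + B*d
(32*s(2))*L(-5, -1) = (32*(6/2))*(-5*(-5 - 1)) = (32*(6*(½)))*(-5*(-6)) = (32*3)*30 = 96*30 = 2880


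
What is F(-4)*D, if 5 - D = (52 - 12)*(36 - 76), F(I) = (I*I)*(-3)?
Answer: -77040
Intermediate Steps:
F(I) = -3*I² (F(I) = I²*(-3) = -3*I²)
D = 1605 (D = 5 - (52 - 12)*(36 - 76) = 5 - 40*(-40) = 5 - 1*(-1600) = 5 + 1600 = 1605)
F(-4)*D = -3*(-4)²*1605 = -3*16*1605 = -48*1605 = -77040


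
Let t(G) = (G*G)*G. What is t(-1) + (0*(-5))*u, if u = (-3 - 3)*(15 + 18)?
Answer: -1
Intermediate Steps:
t(G) = G³ (t(G) = G²*G = G³)
u = -198 (u = -6*33 = -198)
t(-1) + (0*(-5))*u = (-1)³ + (0*(-5))*(-198) = -1 + 0*(-198) = -1 + 0 = -1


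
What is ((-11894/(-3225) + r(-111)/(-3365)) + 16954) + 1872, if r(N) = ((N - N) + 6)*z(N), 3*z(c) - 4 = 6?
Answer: 40868412812/2170425 ≈ 18830.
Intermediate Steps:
z(c) = 10/3 (z(c) = 4/3 + (⅓)*6 = 4/3 + 2 = 10/3)
r(N) = 20 (r(N) = ((N - N) + 6)*(10/3) = (0 + 6)*(10/3) = 6*(10/3) = 20)
((-11894/(-3225) + r(-111)/(-3365)) + 16954) + 1872 = ((-11894/(-3225) + 20/(-3365)) + 16954) + 1872 = ((-11894*(-1/3225) + 20*(-1/3365)) + 16954) + 1872 = ((11894/3225 - 4/673) + 16954) + 1872 = (7991762/2170425 + 16954) + 1872 = 36805377212/2170425 + 1872 = 40868412812/2170425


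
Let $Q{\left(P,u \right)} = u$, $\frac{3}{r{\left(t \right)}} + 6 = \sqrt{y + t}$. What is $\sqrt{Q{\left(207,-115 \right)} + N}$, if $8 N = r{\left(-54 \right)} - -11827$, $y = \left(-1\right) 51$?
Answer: $\frac{\sqrt{2} \sqrt{\frac{65439 - 10907 i \sqrt{105}}{6 - i \sqrt{105}}}}{4} \approx 36.924 - 0.00036904 i$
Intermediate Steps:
$y = -51$
$r{\left(t \right)} = \frac{3}{-6 + \sqrt{-51 + t}}$
$N = \frac{11827}{8} + \frac{3}{8 \left(-6 + i \sqrt{105}\right)}$ ($N = \frac{\frac{3}{-6 + \sqrt{-51 - 54}} - -11827}{8} = \frac{\frac{3}{-6 + \sqrt{-105}} + 11827}{8} = \frac{\frac{3}{-6 + i \sqrt{105}} + 11827}{8} = \frac{11827 + \frac{3}{-6 + i \sqrt{105}}}{8} = \frac{11827}{8} + \frac{3}{8 \left(-6 + i \sqrt{105}\right)} \approx 1478.4 - 0.027253 i$)
$\sqrt{Q{\left(207,-115 \right)} + N} = \sqrt{-115 + \left(\frac{555863}{376} - \frac{i \sqrt{105}}{376}\right)} = \sqrt{\frac{512623}{376} - \frac{i \sqrt{105}}{376}}$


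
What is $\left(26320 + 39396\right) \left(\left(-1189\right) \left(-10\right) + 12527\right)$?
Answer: $1604587572$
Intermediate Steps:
$\left(26320 + 39396\right) \left(\left(-1189\right) \left(-10\right) + 12527\right) = 65716 \left(11890 + 12527\right) = 65716 \cdot 24417 = 1604587572$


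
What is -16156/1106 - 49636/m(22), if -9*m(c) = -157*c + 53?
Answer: -39215950/268679 ≈ -145.96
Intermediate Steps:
m(c) = -53/9 + 157*c/9 (m(c) = -(-157*c + 53)/9 = -(53 - 157*c)/9 = -53/9 + 157*c/9)
-16156/1106 - 49636/m(22) = -16156/1106 - 49636/(-53/9 + (157/9)*22) = -16156*1/1106 - 49636/(-53/9 + 3454/9) = -1154/79 - 49636/3401/9 = -1154/79 - 49636*9/3401 = -1154/79 - 446724/3401 = -39215950/268679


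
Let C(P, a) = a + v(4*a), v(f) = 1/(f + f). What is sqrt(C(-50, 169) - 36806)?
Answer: I*sqrt(99066446)/52 ≈ 191.41*I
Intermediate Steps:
v(f) = 1/(2*f)
C(P, a) = a + 1/(8*a) (C(P, a) = a + 1/(2*((4*a))) = a + (1/(4*a))/2 = a + 1/(8*a))
sqrt(C(-50, 169) - 36806) = sqrt((169 + (1/8)/169) - 36806) = sqrt((169 + (1/8)*(1/169)) - 36806) = sqrt((169 + 1/1352) - 36806) = sqrt(228489/1352 - 36806) = sqrt(-49533223/1352) = I*sqrt(99066446)/52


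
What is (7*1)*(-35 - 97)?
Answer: -924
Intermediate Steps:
(7*1)*(-35 - 97) = 7*(-132) = -924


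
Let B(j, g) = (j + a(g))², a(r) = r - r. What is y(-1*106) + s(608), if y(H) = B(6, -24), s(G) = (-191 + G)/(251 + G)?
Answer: 31341/859 ≈ 36.485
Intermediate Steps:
a(r) = 0
s(G) = (-191 + G)/(251 + G)
B(j, g) = j² (B(j, g) = (j + 0)² = j²)
y(H) = 36 (y(H) = 6² = 36)
y(-1*106) + s(608) = 36 + (-191 + 608)/(251 + 608) = 36 + 417/859 = 31341/859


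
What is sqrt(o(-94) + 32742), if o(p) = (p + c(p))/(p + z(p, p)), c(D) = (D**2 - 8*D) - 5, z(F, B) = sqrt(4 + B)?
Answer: sqrt(32742 - 9489/(94 - 3*I*sqrt(10))) ≈ 180.67 - 0.028*I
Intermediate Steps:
c(D) = -5 + D**2 - 8*D
o(p) = (-5 + p**2 - 7*p)/(p + sqrt(4 + p)) (o(p) = (p + (-5 + p**2 - 8*p))/(p + sqrt(4 + p)) = (-5 + p**2 - 7*p)/(p + sqrt(4 + p)))
sqrt(o(-94) + 32742) = sqrt((-5 + (-94)**2 - 7*(-94))/(-94 + sqrt(4 - 94)) + 32742) = sqrt((-5 + 8836 + 658)/(-94 + sqrt(-90)) + 32742) = sqrt(9489/(-94 + 3*I*sqrt(10)) + 32742) = sqrt(32742 + 9489/(-94 + 3*I*sqrt(10)))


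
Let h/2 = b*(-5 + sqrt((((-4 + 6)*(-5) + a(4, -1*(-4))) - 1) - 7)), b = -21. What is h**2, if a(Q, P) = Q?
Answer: 19404 - 17640*I*sqrt(14) ≈ 19404.0 - 66003.0*I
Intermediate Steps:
h = 210 - 42*I*sqrt(14) (h = 2*(-21*(-5 + sqrt((((-4 + 6)*(-5) + 4) - 1) - 7))) = 2*(-21*(-5 + sqrt(((2*(-5) + 4) - 1) - 7))) = 2*(-21*(-5 + sqrt(((-10 + 4) - 1) - 7))) = 2*(-21*(-5 + sqrt((-6 - 1) - 7))) = 2*(-21*(-5 + sqrt(-7 - 7))) = 2*(-21*(-5 + sqrt(-14))) = 2*(-21*(-5 + I*sqrt(14))) = 2*(105 - 21*I*sqrt(14)) = 210 - 42*I*sqrt(14) ≈ 210.0 - 157.15*I)
h**2 = (210 - 42*I*sqrt(14))**2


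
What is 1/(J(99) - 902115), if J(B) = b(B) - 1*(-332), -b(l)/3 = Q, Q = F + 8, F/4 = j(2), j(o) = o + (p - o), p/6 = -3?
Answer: -1/901591 ≈ -1.1092e-6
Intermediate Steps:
p = -18 (p = 6*(-3) = -18)
j(o) = -18 (j(o) = o + (-18 - o) = -18)
F = -72 (F = 4*(-18) = -72)
Q = -64 (Q = -72 + 8 = -64)
b(l) = 192 (b(l) = -3*(-64) = 192)
J(B) = 524 (J(B) = 192 - 1*(-332) = 192 + 332 = 524)
1/(J(99) - 902115) = 1/(524 - 902115) = 1/(-901591) = -1/901591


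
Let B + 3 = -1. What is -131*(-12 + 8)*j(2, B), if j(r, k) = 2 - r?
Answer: 0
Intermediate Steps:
B = -4 (B = -3 - 1 = -4)
-131*(-12 + 8)*j(2, B) = -131*(-12 + 8)*(2 - 1*2) = -(-524)*(2 - 2) = -(-524)*0 = -131*0 = 0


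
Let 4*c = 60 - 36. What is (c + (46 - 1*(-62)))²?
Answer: 12996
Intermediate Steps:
c = 6 (c = (60 - 36)/4 = (¼)*24 = 6)
(c + (46 - 1*(-62)))² = (6 + (46 - 1*(-62)))² = (6 + (46 + 62))² = (6 + 108)² = 114² = 12996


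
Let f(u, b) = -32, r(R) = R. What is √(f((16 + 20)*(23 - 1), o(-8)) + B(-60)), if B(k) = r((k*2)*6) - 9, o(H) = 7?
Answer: I*√761 ≈ 27.586*I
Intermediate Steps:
B(k) = -9 + 12*k (B(k) = (k*2)*6 - 9 = (2*k)*6 - 9 = 12*k - 9 = -9 + 12*k)
√(f((16 + 20)*(23 - 1), o(-8)) + B(-60)) = √(-32 + (-9 + 12*(-60))) = √(-32 + (-9 - 720)) = √(-32 - 729) = √(-761) = I*√761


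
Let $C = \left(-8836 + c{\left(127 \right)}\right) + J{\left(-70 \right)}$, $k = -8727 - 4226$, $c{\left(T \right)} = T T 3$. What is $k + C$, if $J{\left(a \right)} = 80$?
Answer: $26678$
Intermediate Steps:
$c{\left(T \right)} = 3 T^{2}$ ($c{\left(T \right)} = T^{2} \cdot 3 = 3 T^{2}$)
$k = -12953$ ($k = -8727 - 4226 = -12953$)
$C = 39631$ ($C = \left(-8836 + 3 \cdot 127^{2}\right) + 80 = \left(-8836 + 3 \cdot 16129\right) + 80 = \left(-8836 + 48387\right) + 80 = 39551 + 80 = 39631$)
$k + C = -12953 + 39631 = 26678$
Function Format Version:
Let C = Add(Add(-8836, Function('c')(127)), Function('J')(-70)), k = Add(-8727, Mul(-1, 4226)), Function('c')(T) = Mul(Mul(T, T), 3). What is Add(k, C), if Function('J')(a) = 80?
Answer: 26678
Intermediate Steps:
Function('c')(T) = Mul(3, Pow(T, 2)) (Function('c')(T) = Mul(Pow(T, 2), 3) = Mul(3, Pow(T, 2)))
k = -12953 (k = Add(-8727, -4226) = -12953)
C = 39631 (C = Add(Add(-8836, Mul(3, Pow(127, 2))), 80) = Add(Add(-8836, Mul(3, 16129)), 80) = Add(Add(-8836, 48387), 80) = Add(39551, 80) = 39631)
Add(k, C) = Add(-12953, 39631) = 26678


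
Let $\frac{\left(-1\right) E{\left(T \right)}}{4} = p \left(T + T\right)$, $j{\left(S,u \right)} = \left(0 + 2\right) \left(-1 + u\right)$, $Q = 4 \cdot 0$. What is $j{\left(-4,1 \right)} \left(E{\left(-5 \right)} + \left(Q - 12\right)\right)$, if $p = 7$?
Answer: $0$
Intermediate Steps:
$Q = 0$
$j{\left(S,u \right)} = -2 + 2 u$ ($j{\left(S,u \right)} = 2 \left(-1 + u\right) = -2 + 2 u$)
$E{\left(T \right)} = - 56 T$ ($E{\left(T \right)} = - 4 \cdot 7 \left(T + T\right) = - 4 \cdot 7 \cdot 2 T = - 4 \cdot 14 T = - 56 T$)
$j{\left(-4,1 \right)} \left(E{\left(-5 \right)} + \left(Q - 12\right)\right) = \left(-2 + 2 \cdot 1\right) \left(\left(-56\right) \left(-5\right) + \left(0 - 12\right)\right) = \left(-2 + 2\right) \left(280 + \left(0 - 12\right)\right) = 0 \left(280 - 12\right) = 0 \cdot 268 = 0$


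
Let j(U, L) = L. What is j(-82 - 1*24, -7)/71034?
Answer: -7/71034 ≈ -9.8544e-5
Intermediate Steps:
j(-82 - 1*24, -7)/71034 = -7/71034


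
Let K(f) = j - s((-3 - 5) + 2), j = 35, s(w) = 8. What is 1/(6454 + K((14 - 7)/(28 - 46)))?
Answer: 1/6481 ≈ 0.00015430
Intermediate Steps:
K(f) = 27 (K(f) = 35 - 1*8 = 35 - 8 = 27)
1/(6454 + K((14 - 7)/(28 - 46))) = 1/(6454 + 27) = 1/6481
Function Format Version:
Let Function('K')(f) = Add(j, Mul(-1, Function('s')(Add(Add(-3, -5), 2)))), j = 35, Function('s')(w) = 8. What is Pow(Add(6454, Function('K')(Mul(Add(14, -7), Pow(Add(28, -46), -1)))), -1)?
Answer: Rational(1, 6481) ≈ 0.00015430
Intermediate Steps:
Function('K')(f) = 27 (Function('K')(f) = Add(35, Mul(-1, 8)) = Add(35, -8) = 27)
Pow(Add(6454, Function('K')(Mul(Add(14, -7), Pow(Add(28, -46), -1)))), -1) = Pow(Add(6454, 27), -1) = Pow(6481, -1) = Rational(1, 6481)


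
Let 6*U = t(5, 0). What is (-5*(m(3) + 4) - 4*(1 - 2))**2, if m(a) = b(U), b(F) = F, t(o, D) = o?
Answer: 14641/36 ≈ 406.69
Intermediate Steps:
U = 5/6 (U = (1/6)*5 = 5/6 ≈ 0.83333)
m(a) = 5/6
(-5*(m(3) + 4) - 4*(1 - 2))**2 = (-5*(5/6 + 4) - 4*(1 - 2))**2 = (-5*29/6 - 4*(-1))**2 = (-145/6 + 4)**2 = (-121/6)**2 = 14641/36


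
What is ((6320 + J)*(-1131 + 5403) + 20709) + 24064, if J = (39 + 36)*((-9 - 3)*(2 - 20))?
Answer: 96250213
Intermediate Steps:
J = 16200 (J = 75*(-12*(-18)) = 75*216 = 16200)
((6320 + J)*(-1131 + 5403) + 20709) + 24064 = ((6320 + 16200)*(-1131 + 5403) + 20709) + 24064 = (22520*4272 + 20709) + 24064 = (96205440 + 20709) + 24064 = 96226149 + 24064 = 96250213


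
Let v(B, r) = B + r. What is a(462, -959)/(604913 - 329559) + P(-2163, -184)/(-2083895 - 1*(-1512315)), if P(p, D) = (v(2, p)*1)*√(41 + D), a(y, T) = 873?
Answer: 873/275354 + 2161*I*√143/571580 ≈ 0.0031705 + 0.045211*I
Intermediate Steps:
P(p, D) = √(41 + D)*(2 + p) (P(p, D) = ((2 + p)*1)*√(41 + D) = (2 + p)*√(41 + D) = √(41 + D)*(2 + p))
a(462, -959)/(604913 - 329559) + P(-2163, -184)/(-2083895 - 1*(-1512315)) = 873/(604913 - 329559) + (√(41 - 184)*(2 - 2163))/(-2083895 - 1*(-1512315)) = 873/275354 + (√(-143)*(-2161))/(-2083895 + 1512315) = 873*(1/275354) + ((I*√143)*(-2161))/(-571580) = 873/275354 - 2161*I*√143*(-1/571580) = 873/275354 + 2161*I*√143/571580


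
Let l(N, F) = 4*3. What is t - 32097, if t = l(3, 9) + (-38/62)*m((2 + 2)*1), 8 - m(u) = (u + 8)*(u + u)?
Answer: -992963/31 ≈ -32031.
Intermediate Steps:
l(N, F) = 12
m(u) = 8 - 2*u*(8 + u) (m(u) = 8 - (u + 8)*(u + u) = 8 - (8 + u)*2*u = 8 - 2*u*(8 + u))
t = 2044/31 (t = 12 + (-38/62)*(8 - 16*(2 + 2) - 2*(2 + 2)²) = 12 + (-38*1/62)*(8 - 64 - 2*(4*1)²) = 12 - 19*(8 - 16*4 - 2*4²)/31 = 12 - 19*(8 - 64 - 2*16)/31 = 12 - 19*(8 - 64 - 32)/31 = 12 - 19/31*(-88) = 12 + 1672/31 = 2044/31 ≈ 65.935)
t - 32097 = 2044/31 - 32097 = -992963/31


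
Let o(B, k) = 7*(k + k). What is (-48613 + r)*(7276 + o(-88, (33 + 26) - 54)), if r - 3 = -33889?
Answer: -606037654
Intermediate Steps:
r = -33886 (r = 3 - 33889 = -33886)
o(B, k) = 14*k (o(B, k) = 7*(2*k) = 14*k)
(-48613 + r)*(7276 + o(-88, (33 + 26) - 54)) = (-48613 - 33886)*(7276 + 14*((33 + 26) - 54)) = -82499*(7276 + 14*(59 - 54)) = -82499*(7276 + 14*5) = -82499*(7276 + 70) = -82499*7346 = -606037654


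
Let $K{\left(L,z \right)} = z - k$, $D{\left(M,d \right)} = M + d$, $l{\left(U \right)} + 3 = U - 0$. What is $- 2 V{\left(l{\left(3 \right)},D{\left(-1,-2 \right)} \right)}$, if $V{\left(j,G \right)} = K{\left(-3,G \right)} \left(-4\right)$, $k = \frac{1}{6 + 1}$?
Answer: $- \frac{176}{7} \approx -25.143$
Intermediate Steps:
$l{\left(U \right)} = -3 + U$ ($l{\left(U \right)} = -3 + \left(U - 0\right) = -3 + \left(U + 0\right) = -3 + U$)
$k = \frac{1}{7} \approx 0.14286$
$K{\left(L,z \right)} = - \frac{1}{7} + z$ ($K{\left(L,z \right)} = z - \frac{1}{7} = - \frac{1}{7} + z$)
$V{\left(j,G \right)} = \frac{4}{7} - 4 G$ ($V{\left(j,G \right)} = \left(- \frac{1}{7} + G\right) \left(-4\right) = \frac{4}{7} - 4 G$)
$- 2 V{\left(l{\left(3 \right)},D{\left(-1,-2 \right)} \right)} = - 2 \left(\frac{4}{7} - 4 \left(-1 - 2\right)\right) = - 2 \left(\frac{4}{7} - -12\right) = - 2 \left(\frac{4}{7} + 12\right) = \left(-2\right) \frac{88}{7} = - \frac{176}{7}$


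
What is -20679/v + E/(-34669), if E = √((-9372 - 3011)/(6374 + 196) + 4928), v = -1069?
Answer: 20679/1069 - √23626141210/75925110 ≈ 19.342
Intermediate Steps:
E = √23626141210/2190 (E = √(-12383/6570 + 4928) = √(32364577/6570) = √23626141210/2190 ≈ 70.186)
-20679/v + E/(-34669) = -20679/(-1069) + (√23626141210/2190)/(-34669) = -20679*(-1/1069) + (√23626141210/2190)*(-1/34669) = 20679/1069 - √23626141210/75925110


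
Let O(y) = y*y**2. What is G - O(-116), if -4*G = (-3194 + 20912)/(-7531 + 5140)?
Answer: 2488071177/1594 ≈ 1.5609e+6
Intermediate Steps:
O(y) = y**3
G = 2953/1594 (G = -(-3194 + 20912)/(4*(-7531 + 5140)) = -8859/(2*(-2391)) = -8859*(-1)/(2*2391) = -1/4*(-5906/797) = 2953/1594 ≈ 1.8526)
G - O(-116) = 2953/1594 - 1*(-116)**3 = 2953/1594 - 1*(-1560896) = 2953/1594 + 1560896 = 2488071177/1594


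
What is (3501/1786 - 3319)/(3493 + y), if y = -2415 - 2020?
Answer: 5924233/1682412 ≈ 3.5213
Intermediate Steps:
y = -4435
(3501/1786 - 3319)/(3493 + y) = (3501/1786 - 3319)/(3493 - 4435) = (3501*(1/1786) - 3319)/(-942) = (3501/1786 - 3319)*(-1/942) = -5924233/1786*(-1/942) = 5924233/1682412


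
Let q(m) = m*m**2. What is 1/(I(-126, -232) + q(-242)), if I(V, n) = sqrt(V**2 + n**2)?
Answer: -3543122/50214854010111 - 5*sqrt(697)/100429708020222 ≈ -7.0561e-8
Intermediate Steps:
q(m) = m**3
1/(I(-126, -232) + q(-242)) = 1/(sqrt((-126)**2 + (-232)**2) + (-242)**3) = 1/(sqrt(15876 + 53824) - 14172488) = 1/(sqrt(69700) - 14172488) = 1/(10*sqrt(697) - 14172488) = 1/(-14172488 + 10*sqrt(697))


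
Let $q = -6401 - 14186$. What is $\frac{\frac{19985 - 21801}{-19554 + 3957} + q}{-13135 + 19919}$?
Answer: $- \frac{321093623}{105810048} \approx -3.0346$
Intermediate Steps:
$q = -20587$
$\frac{\frac{19985 - 21801}{-19554 + 3957} + q}{-13135 + 19919} = \frac{\frac{19985 - 21801}{-19554 + 3957} - 20587}{-13135 + 19919} = \frac{- \frac{1816}{-15597} - 20587}{6784} = \left(\left(-1816\right) \left(- \frac{1}{15597}\right) - 20587\right) \frac{1}{6784} = \left(\frac{1816}{15597} - 20587\right) \frac{1}{6784} = \left(- \frac{321093623}{15597}\right) \frac{1}{6784} = - \frac{321093623}{105810048}$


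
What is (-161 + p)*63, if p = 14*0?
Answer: -10143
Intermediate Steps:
p = 0
(-161 + p)*63 = (-161 + 0)*63 = -161*63 = -10143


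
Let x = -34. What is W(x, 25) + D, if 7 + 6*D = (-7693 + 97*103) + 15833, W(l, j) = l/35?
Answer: 317068/105 ≈ 3019.7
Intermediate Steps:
W(l, j) = l/35 (W(l, j) = l*(1/35) = l/35)
D = 9062/3 (D = -7/6 + ((-7693 + 97*103) + 15833)/6 = -7/6 + ((-7693 + 9991) + 15833)/6 = -7/6 + (2298 + 15833)/6 = -7/6 + (⅙)*18131 = -7/6 + 18131/6 = 9062/3 ≈ 3020.7)
W(x, 25) + D = (1/35)*(-34) + 9062/3 = -34/35 + 9062/3 = 317068/105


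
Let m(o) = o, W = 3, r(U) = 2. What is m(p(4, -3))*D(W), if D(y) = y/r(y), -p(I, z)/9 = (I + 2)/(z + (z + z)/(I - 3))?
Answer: 9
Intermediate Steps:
p(I, z) = -9*(2 + I)/(z + 2*z/(-3 + I)) (p(I, z) = -9*(I + 2)/(z + (z + z)/(I - 3)) = -9*(2 + I)/(z + (2*z)/(-3 + I)) = -9*(2 + I)/(z + 2*z/(-3 + I)))
D(y) = y/2
m(p(4, -3))*D(W) = (9*(6 + 4 - 1*4²)/(-3*(-1 + 4)))*((½)*3) = (9*(-⅓)*(6 + 4 - 1*16)/3)*(3/2) = (9*(-⅓)*(⅓)*(6 + 4 - 16))*(3/2) = (9*(-⅓)*(⅓)*(-6))*(3/2) = 6*(3/2) = 9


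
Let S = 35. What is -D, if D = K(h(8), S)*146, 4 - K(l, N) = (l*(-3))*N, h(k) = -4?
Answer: 60736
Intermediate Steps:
K(l, N) = 4 + 3*N*l (K(l, N) = 4 - l*(-3)*N = 4 - (-3*l)*N = 4 - (-3)*N*l = 4 + 3*N*l)
D = -60736 (D = (4 + 3*35*(-4))*146 = (4 - 420)*146 = -416*146 = -60736)
-D = -1*(-60736) = 60736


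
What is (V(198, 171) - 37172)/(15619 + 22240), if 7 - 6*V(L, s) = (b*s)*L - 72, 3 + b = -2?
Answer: -53663/227154 ≈ -0.23624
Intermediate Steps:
b = -5 (b = -3 - 2 = -5)
V(L, s) = 79/6 + 5*L*s/6 (V(L, s) = 7/6 - ((-5*s)*L - 72)/6 = 7/6 - (-5*L*s - 72)/6 = 7/6 - (-72 - 5*L*s)/6 = 7/6 + (12 + 5*L*s/6) = 79/6 + 5*L*s/6)
(V(198, 171) - 37172)/(15619 + 22240) = ((79/6 + (5/6)*198*171) - 37172)/(15619 + 22240) = ((79/6 + 28215) - 37172)/37859 = (169369/6 - 37172)*(1/37859) = -53663/6*1/37859 = -53663/227154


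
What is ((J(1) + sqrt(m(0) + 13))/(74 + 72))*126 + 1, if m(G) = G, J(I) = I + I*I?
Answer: 199/73 + 63*sqrt(13)/73 ≈ 5.8377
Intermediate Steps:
J(I) = I + I**2
((J(1) + sqrt(m(0) + 13))/(74 + 72))*126 + 1 = ((1*(1 + 1) + sqrt(0 + 13))/(74 + 72))*126 + 1 = ((1*2 + sqrt(13))/146)*126 + 1 = ((2 + sqrt(13))*(1/146))*126 + 1 = (1/73 + sqrt(13)/146)*126 + 1 = (126/73 + 63*sqrt(13)/73) + 1 = 199/73 + 63*sqrt(13)/73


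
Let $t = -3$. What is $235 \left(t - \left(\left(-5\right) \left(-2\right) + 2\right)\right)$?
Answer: $-3525$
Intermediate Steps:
$235 \left(t - \left(\left(-5\right) \left(-2\right) + 2\right)\right) = 235 \left(-3 - \left(\left(-5\right) \left(-2\right) + 2\right)\right) = 235 \left(-3 - \left(10 + 2\right)\right) = 235 \left(-3 - 12\right) = 235 \left(-15\right) = -3525$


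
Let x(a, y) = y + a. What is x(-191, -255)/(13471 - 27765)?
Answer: 223/7147 ≈ 0.031202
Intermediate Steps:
x(a, y) = a + y
x(-191, -255)/(13471 - 27765) = (-191 - 255)/(13471 - 27765) = -446/(-14294) = -446*(-1/14294) = 223/7147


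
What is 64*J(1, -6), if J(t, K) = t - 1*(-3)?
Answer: 256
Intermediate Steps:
J(t, K) = 3 + t (J(t, K) = t + 3 = 3 + t)
64*J(1, -6) = 64*(3 + 1) = 64*4 = 256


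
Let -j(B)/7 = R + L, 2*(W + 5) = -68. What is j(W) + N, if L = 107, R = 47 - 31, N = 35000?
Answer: 34139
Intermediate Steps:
W = -39 (W = -5 + (½)*(-68) = -5 - 34 = -39)
R = 16
j(B) = -861 (j(B) = -7*(16 + 107) = -7*123 = -861)
j(W) + N = -861 + 35000 = 34139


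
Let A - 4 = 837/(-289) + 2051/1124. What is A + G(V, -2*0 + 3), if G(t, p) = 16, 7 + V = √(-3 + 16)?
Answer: 6148671/324836 ≈ 18.929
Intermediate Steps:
V = -7 + √13 (V = -7 + √(-3 + 16) = -7 + √13 ≈ -3.3944)
A = 951295/324836 (A = 4 + (837/(-289) + 2051/1124) = 4 + (837*(-1/289) + 2051*(1/1124)) = 4 + (-837/289 + 2051/1124) = 4 - 348049/324836 = 951295/324836 ≈ 2.9285)
A + G(V, -2*0 + 3) = 951295/324836 + 16 = 6148671/324836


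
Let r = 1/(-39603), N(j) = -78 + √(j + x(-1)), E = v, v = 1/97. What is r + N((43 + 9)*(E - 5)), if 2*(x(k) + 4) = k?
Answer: -3089035/39603 + I*√9934546/194 ≈ -78.0 + 16.247*I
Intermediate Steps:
x(k) = -4 + k/2
v = 1/97 ≈ 0.010309
E = 1/97 ≈ 0.010309
N(j) = -78 + √(-9/2 + j) (N(j) = -78 + √(j + (-4 + (½)*(-1))) = -78 + √(j + (-4 - ½)) = -78 + √(j - 9/2) = -78 + √(-9/2 + j))
r = -1/39603 ≈ -2.5251e-5
r + N((43 + 9)*(E - 5)) = -1/39603 + (-78 + √(-18 + 4*((43 + 9)*(1/97 - 5)))/2) = -1/39603 + (-78 + √(-18 + 4*(52*(-484/97)))/2) = -1/39603 + (-78 + √(-18 + 4*(-25168/97))/2) = -1/39603 + (-78 + √(-18 - 100672/97)/2) = -1/39603 + (-78 + √(-102418/97)/2) = -1/39603 + (-78 + (I*√9934546/97)/2) = -1/39603 + (-78 + I*√9934546/194) = -3089035/39603 + I*√9934546/194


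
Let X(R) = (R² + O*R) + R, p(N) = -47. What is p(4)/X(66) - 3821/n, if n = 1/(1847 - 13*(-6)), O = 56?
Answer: -59711340197/8118 ≈ -7.3554e+6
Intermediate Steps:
n = 1/1925 (n = 1/(1847 + 78) = 1/1925 ≈ 0.00051948)
X(R) = R² + 57*R (X(R) = (R² + 56*R) + R = R² + 57*R)
p(4)/X(66) - 3821/n = -47*1/(66*(57 + 66)) - 3821/1/1925 = -47/(66*123) - 3821*1925 = -47/8118 - 7355425 = -59711340197/8118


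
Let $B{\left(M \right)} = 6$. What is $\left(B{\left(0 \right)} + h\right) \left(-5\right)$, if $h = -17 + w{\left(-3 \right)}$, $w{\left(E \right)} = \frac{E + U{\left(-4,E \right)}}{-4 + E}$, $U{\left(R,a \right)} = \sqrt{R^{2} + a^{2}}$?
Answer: $\frac{395}{7} \approx 56.429$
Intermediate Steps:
$w{\left(E \right)} = \frac{E + \sqrt{16 + E^{2}}}{-4 + E}$ ($w{\left(E \right)} = \frac{E + \sqrt{\left(-4\right)^{2} + E^{2}}}{-4 + E} = \frac{E + \sqrt{16 + E^{2}}}{-4 + E}$)
$h = - \frac{121}{7}$ ($h = -17 + \frac{-3 + \sqrt{16 + \left(-3\right)^{2}}}{-4 - 3} = -17 + \frac{-3 + \sqrt{16 + 9}}{-7} = -17 - \frac{-3 + \sqrt{25}}{7} = -17 - \frac{-3 + 5}{7} = -17 - \frac{2}{7} = - \frac{121}{7} \approx -17.286$)
$\left(B{\left(0 \right)} + h\right) \left(-5\right) = \left(6 - \frac{121}{7}\right) \left(-5\right) = \left(- \frac{79}{7}\right) \left(-5\right) = \frac{395}{7}$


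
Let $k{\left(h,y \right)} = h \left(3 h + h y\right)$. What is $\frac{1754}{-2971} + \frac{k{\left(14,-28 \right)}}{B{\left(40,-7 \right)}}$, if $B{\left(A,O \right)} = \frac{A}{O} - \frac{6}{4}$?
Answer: $\frac{203633446}{300071} \approx 678.62$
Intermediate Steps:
$B{\left(A,O \right)} = - \frac{3}{2} + \frac{A}{O}$ ($B{\left(A,O \right)} = \frac{A}{O} - \frac{3}{2} = - \frac{3}{2} + \frac{A}{O}$)
$\frac{1754}{-2971} + \frac{k{\left(14,-28 \right)}}{B{\left(40,-7 \right)}} = \frac{1754}{-2971} + \frac{14^{2} \left(3 - 28\right)}{- \frac{3}{2} + \frac{40}{-7}} = 1754 \left(- \frac{1}{2971}\right) + \frac{196 \left(-25\right)}{- \frac{3}{2} + 40 \left(- \frac{1}{7}\right)} = - \frac{1754}{2971} - \frac{4900}{- \frac{3}{2} - \frac{40}{7}} = - \frac{1754}{2971} - \frac{4900}{- \frac{101}{14}} = - \frac{1754}{2971} - - \frac{68600}{101} = - \frac{1754}{2971} + \frac{68600}{101} = \frac{203633446}{300071}$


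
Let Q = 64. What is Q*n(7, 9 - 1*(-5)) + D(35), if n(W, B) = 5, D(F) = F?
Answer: 355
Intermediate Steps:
Q*n(7, 9 - 1*(-5)) + D(35) = 64*5 + 35 = 320 + 35 = 355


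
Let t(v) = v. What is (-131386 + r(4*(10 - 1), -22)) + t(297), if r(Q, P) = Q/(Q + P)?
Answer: -917605/7 ≈ -1.3109e+5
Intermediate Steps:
r(Q, P) = Q/(P + Q)
(-131386 + r(4*(10 - 1), -22)) + t(297) = (-131386 + (4*(10 - 1))/(-22 + 4*(10 - 1))) + 297 = (-131386 + (4*9)/(-22 + 4*9)) + 297 = (-131386 + 36/(-22 + 36)) + 297 = (-131386 + 36/14) + 297 = (-131386 + 36*(1/14)) + 297 = (-131386 + 18/7) + 297 = -919684/7 + 297 = -917605/7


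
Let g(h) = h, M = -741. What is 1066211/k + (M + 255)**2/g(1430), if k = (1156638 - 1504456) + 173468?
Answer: 360509917/2266550 ≈ 159.06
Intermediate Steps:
k = -174350 (k = -347818 + 173468 = -174350)
1066211/k + (M + 255)**2/g(1430) = 1066211/(-174350) + (-741 + 255)**2/1430 = 1066211*(-1/174350) + (-486)**2*(1/1430) = -1066211/174350 + 236196*(1/1430) = -1066211/174350 + 118098/715 = 360509917/2266550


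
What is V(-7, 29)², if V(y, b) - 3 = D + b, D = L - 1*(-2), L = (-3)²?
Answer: 1849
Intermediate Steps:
L = 9
D = 11 (D = 9 - 1*(-2) = 9 + 2 = 11)
V(y, b) = 14 + b (V(y, b) = 3 + (11 + b) = 14 + b)
V(-7, 29)² = (14 + 29)² = 43² = 1849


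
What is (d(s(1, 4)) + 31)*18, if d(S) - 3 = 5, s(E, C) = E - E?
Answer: 702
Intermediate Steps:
s(E, C) = 0
d(S) = 8 (d(S) = 3 + 5 = 8)
(d(s(1, 4)) + 31)*18 = (8 + 31)*18 = 39*18 = 702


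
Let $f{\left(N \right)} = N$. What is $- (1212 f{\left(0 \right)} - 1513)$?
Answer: $1513$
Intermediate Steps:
$- (1212 f{\left(0 \right)} - 1513) = - (1212 \cdot 0 - 1513) = - (0 - 1513) = \left(-1\right) \left(-1513\right) = 1513$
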